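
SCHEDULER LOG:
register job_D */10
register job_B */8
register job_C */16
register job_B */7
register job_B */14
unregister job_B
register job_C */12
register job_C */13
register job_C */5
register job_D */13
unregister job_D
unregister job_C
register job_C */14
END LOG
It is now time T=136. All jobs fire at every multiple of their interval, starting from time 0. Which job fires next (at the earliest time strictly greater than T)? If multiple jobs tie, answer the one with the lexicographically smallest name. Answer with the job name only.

Op 1: register job_D */10 -> active={job_D:*/10}
Op 2: register job_B */8 -> active={job_B:*/8, job_D:*/10}
Op 3: register job_C */16 -> active={job_B:*/8, job_C:*/16, job_D:*/10}
Op 4: register job_B */7 -> active={job_B:*/7, job_C:*/16, job_D:*/10}
Op 5: register job_B */14 -> active={job_B:*/14, job_C:*/16, job_D:*/10}
Op 6: unregister job_B -> active={job_C:*/16, job_D:*/10}
Op 7: register job_C */12 -> active={job_C:*/12, job_D:*/10}
Op 8: register job_C */13 -> active={job_C:*/13, job_D:*/10}
Op 9: register job_C */5 -> active={job_C:*/5, job_D:*/10}
Op 10: register job_D */13 -> active={job_C:*/5, job_D:*/13}
Op 11: unregister job_D -> active={job_C:*/5}
Op 12: unregister job_C -> active={}
Op 13: register job_C */14 -> active={job_C:*/14}
  job_C: interval 14, next fire after T=136 is 140
Earliest = 140, winner (lex tiebreak) = job_C

Answer: job_C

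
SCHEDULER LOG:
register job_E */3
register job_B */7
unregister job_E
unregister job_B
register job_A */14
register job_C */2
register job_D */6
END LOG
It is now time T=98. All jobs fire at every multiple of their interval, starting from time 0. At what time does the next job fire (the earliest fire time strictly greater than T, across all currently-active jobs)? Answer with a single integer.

Answer: 100

Derivation:
Op 1: register job_E */3 -> active={job_E:*/3}
Op 2: register job_B */7 -> active={job_B:*/7, job_E:*/3}
Op 3: unregister job_E -> active={job_B:*/7}
Op 4: unregister job_B -> active={}
Op 5: register job_A */14 -> active={job_A:*/14}
Op 6: register job_C */2 -> active={job_A:*/14, job_C:*/2}
Op 7: register job_D */6 -> active={job_A:*/14, job_C:*/2, job_D:*/6}
  job_A: interval 14, next fire after T=98 is 112
  job_C: interval 2, next fire after T=98 is 100
  job_D: interval 6, next fire after T=98 is 102
Earliest fire time = 100 (job job_C)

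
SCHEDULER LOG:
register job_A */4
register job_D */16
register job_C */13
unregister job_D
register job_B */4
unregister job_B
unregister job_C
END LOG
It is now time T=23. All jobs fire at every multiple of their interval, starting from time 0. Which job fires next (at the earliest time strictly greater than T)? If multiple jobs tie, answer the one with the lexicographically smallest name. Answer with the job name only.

Op 1: register job_A */4 -> active={job_A:*/4}
Op 2: register job_D */16 -> active={job_A:*/4, job_D:*/16}
Op 3: register job_C */13 -> active={job_A:*/4, job_C:*/13, job_D:*/16}
Op 4: unregister job_D -> active={job_A:*/4, job_C:*/13}
Op 5: register job_B */4 -> active={job_A:*/4, job_B:*/4, job_C:*/13}
Op 6: unregister job_B -> active={job_A:*/4, job_C:*/13}
Op 7: unregister job_C -> active={job_A:*/4}
  job_A: interval 4, next fire after T=23 is 24
Earliest = 24, winner (lex tiebreak) = job_A

Answer: job_A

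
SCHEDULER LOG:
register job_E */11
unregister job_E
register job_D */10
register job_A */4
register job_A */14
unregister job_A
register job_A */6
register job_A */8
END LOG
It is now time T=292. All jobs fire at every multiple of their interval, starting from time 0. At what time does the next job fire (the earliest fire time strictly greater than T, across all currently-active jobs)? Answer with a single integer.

Op 1: register job_E */11 -> active={job_E:*/11}
Op 2: unregister job_E -> active={}
Op 3: register job_D */10 -> active={job_D:*/10}
Op 4: register job_A */4 -> active={job_A:*/4, job_D:*/10}
Op 5: register job_A */14 -> active={job_A:*/14, job_D:*/10}
Op 6: unregister job_A -> active={job_D:*/10}
Op 7: register job_A */6 -> active={job_A:*/6, job_D:*/10}
Op 8: register job_A */8 -> active={job_A:*/8, job_D:*/10}
  job_A: interval 8, next fire after T=292 is 296
  job_D: interval 10, next fire after T=292 is 300
Earliest fire time = 296 (job job_A)

Answer: 296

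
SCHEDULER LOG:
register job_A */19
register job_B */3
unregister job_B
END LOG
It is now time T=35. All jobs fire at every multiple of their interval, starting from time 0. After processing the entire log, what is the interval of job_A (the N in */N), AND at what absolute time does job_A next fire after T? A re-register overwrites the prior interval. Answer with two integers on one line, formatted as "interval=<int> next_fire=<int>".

Op 1: register job_A */19 -> active={job_A:*/19}
Op 2: register job_B */3 -> active={job_A:*/19, job_B:*/3}
Op 3: unregister job_B -> active={job_A:*/19}
Final interval of job_A = 19
Next fire of job_A after T=35: (35//19+1)*19 = 38

Answer: interval=19 next_fire=38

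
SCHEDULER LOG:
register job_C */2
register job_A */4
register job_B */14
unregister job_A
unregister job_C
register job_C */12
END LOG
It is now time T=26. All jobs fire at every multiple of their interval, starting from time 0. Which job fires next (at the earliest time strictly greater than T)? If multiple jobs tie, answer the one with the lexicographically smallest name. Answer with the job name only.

Op 1: register job_C */2 -> active={job_C:*/2}
Op 2: register job_A */4 -> active={job_A:*/4, job_C:*/2}
Op 3: register job_B */14 -> active={job_A:*/4, job_B:*/14, job_C:*/2}
Op 4: unregister job_A -> active={job_B:*/14, job_C:*/2}
Op 5: unregister job_C -> active={job_B:*/14}
Op 6: register job_C */12 -> active={job_B:*/14, job_C:*/12}
  job_B: interval 14, next fire after T=26 is 28
  job_C: interval 12, next fire after T=26 is 36
Earliest = 28, winner (lex tiebreak) = job_B

Answer: job_B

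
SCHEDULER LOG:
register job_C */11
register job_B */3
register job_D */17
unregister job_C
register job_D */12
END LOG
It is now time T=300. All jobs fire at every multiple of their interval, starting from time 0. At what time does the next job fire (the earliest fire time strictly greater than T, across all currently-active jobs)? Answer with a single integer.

Op 1: register job_C */11 -> active={job_C:*/11}
Op 2: register job_B */3 -> active={job_B:*/3, job_C:*/11}
Op 3: register job_D */17 -> active={job_B:*/3, job_C:*/11, job_D:*/17}
Op 4: unregister job_C -> active={job_B:*/3, job_D:*/17}
Op 5: register job_D */12 -> active={job_B:*/3, job_D:*/12}
  job_B: interval 3, next fire after T=300 is 303
  job_D: interval 12, next fire after T=300 is 312
Earliest fire time = 303 (job job_B)

Answer: 303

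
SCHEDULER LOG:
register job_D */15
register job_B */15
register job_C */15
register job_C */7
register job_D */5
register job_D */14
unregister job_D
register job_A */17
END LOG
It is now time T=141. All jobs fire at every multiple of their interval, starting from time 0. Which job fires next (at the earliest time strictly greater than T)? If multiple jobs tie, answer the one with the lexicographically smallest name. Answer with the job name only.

Answer: job_C

Derivation:
Op 1: register job_D */15 -> active={job_D:*/15}
Op 2: register job_B */15 -> active={job_B:*/15, job_D:*/15}
Op 3: register job_C */15 -> active={job_B:*/15, job_C:*/15, job_D:*/15}
Op 4: register job_C */7 -> active={job_B:*/15, job_C:*/7, job_D:*/15}
Op 5: register job_D */5 -> active={job_B:*/15, job_C:*/7, job_D:*/5}
Op 6: register job_D */14 -> active={job_B:*/15, job_C:*/7, job_D:*/14}
Op 7: unregister job_D -> active={job_B:*/15, job_C:*/7}
Op 8: register job_A */17 -> active={job_A:*/17, job_B:*/15, job_C:*/7}
  job_A: interval 17, next fire after T=141 is 153
  job_B: interval 15, next fire after T=141 is 150
  job_C: interval 7, next fire after T=141 is 147
Earliest = 147, winner (lex tiebreak) = job_C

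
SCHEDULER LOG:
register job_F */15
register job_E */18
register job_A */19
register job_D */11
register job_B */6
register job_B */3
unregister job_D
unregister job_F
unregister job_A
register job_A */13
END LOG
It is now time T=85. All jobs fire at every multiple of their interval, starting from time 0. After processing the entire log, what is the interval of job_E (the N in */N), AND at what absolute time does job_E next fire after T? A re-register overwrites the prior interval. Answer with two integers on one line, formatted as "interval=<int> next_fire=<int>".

Op 1: register job_F */15 -> active={job_F:*/15}
Op 2: register job_E */18 -> active={job_E:*/18, job_F:*/15}
Op 3: register job_A */19 -> active={job_A:*/19, job_E:*/18, job_F:*/15}
Op 4: register job_D */11 -> active={job_A:*/19, job_D:*/11, job_E:*/18, job_F:*/15}
Op 5: register job_B */6 -> active={job_A:*/19, job_B:*/6, job_D:*/11, job_E:*/18, job_F:*/15}
Op 6: register job_B */3 -> active={job_A:*/19, job_B:*/3, job_D:*/11, job_E:*/18, job_F:*/15}
Op 7: unregister job_D -> active={job_A:*/19, job_B:*/3, job_E:*/18, job_F:*/15}
Op 8: unregister job_F -> active={job_A:*/19, job_B:*/3, job_E:*/18}
Op 9: unregister job_A -> active={job_B:*/3, job_E:*/18}
Op 10: register job_A */13 -> active={job_A:*/13, job_B:*/3, job_E:*/18}
Final interval of job_E = 18
Next fire of job_E after T=85: (85//18+1)*18 = 90

Answer: interval=18 next_fire=90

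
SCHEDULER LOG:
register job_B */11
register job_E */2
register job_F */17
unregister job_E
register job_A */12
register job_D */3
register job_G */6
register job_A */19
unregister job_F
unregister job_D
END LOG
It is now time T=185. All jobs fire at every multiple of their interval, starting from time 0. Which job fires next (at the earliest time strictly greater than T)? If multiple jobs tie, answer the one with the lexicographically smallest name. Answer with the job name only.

Op 1: register job_B */11 -> active={job_B:*/11}
Op 2: register job_E */2 -> active={job_B:*/11, job_E:*/2}
Op 3: register job_F */17 -> active={job_B:*/11, job_E:*/2, job_F:*/17}
Op 4: unregister job_E -> active={job_B:*/11, job_F:*/17}
Op 5: register job_A */12 -> active={job_A:*/12, job_B:*/11, job_F:*/17}
Op 6: register job_D */3 -> active={job_A:*/12, job_B:*/11, job_D:*/3, job_F:*/17}
Op 7: register job_G */6 -> active={job_A:*/12, job_B:*/11, job_D:*/3, job_F:*/17, job_G:*/6}
Op 8: register job_A */19 -> active={job_A:*/19, job_B:*/11, job_D:*/3, job_F:*/17, job_G:*/6}
Op 9: unregister job_F -> active={job_A:*/19, job_B:*/11, job_D:*/3, job_G:*/6}
Op 10: unregister job_D -> active={job_A:*/19, job_B:*/11, job_G:*/6}
  job_A: interval 19, next fire after T=185 is 190
  job_B: interval 11, next fire after T=185 is 187
  job_G: interval 6, next fire after T=185 is 186
Earliest = 186, winner (lex tiebreak) = job_G

Answer: job_G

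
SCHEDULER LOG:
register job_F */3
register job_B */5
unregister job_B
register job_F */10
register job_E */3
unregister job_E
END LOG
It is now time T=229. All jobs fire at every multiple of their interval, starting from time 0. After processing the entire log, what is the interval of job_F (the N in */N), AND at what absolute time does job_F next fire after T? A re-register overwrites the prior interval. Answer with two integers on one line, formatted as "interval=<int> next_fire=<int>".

Answer: interval=10 next_fire=230

Derivation:
Op 1: register job_F */3 -> active={job_F:*/3}
Op 2: register job_B */5 -> active={job_B:*/5, job_F:*/3}
Op 3: unregister job_B -> active={job_F:*/3}
Op 4: register job_F */10 -> active={job_F:*/10}
Op 5: register job_E */3 -> active={job_E:*/3, job_F:*/10}
Op 6: unregister job_E -> active={job_F:*/10}
Final interval of job_F = 10
Next fire of job_F after T=229: (229//10+1)*10 = 230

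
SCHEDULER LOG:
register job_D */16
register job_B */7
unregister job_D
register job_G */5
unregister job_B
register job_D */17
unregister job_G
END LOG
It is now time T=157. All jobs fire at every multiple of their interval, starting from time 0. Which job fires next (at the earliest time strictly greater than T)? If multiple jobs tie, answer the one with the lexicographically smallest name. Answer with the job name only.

Answer: job_D

Derivation:
Op 1: register job_D */16 -> active={job_D:*/16}
Op 2: register job_B */7 -> active={job_B:*/7, job_D:*/16}
Op 3: unregister job_D -> active={job_B:*/7}
Op 4: register job_G */5 -> active={job_B:*/7, job_G:*/5}
Op 5: unregister job_B -> active={job_G:*/5}
Op 6: register job_D */17 -> active={job_D:*/17, job_G:*/5}
Op 7: unregister job_G -> active={job_D:*/17}
  job_D: interval 17, next fire after T=157 is 170
Earliest = 170, winner (lex tiebreak) = job_D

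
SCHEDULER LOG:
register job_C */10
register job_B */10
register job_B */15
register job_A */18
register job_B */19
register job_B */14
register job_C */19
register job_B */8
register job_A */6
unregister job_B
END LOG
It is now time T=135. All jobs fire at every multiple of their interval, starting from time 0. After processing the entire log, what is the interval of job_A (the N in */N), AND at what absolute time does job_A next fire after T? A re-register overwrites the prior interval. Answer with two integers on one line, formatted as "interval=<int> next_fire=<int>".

Op 1: register job_C */10 -> active={job_C:*/10}
Op 2: register job_B */10 -> active={job_B:*/10, job_C:*/10}
Op 3: register job_B */15 -> active={job_B:*/15, job_C:*/10}
Op 4: register job_A */18 -> active={job_A:*/18, job_B:*/15, job_C:*/10}
Op 5: register job_B */19 -> active={job_A:*/18, job_B:*/19, job_C:*/10}
Op 6: register job_B */14 -> active={job_A:*/18, job_B:*/14, job_C:*/10}
Op 7: register job_C */19 -> active={job_A:*/18, job_B:*/14, job_C:*/19}
Op 8: register job_B */8 -> active={job_A:*/18, job_B:*/8, job_C:*/19}
Op 9: register job_A */6 -> active={job_A:*/6, job_B:*/8, job_C:*/19}
Op 10: unregister job_B -> active={job_A:*/6, job_C:*/19}
Final interval of job_A = 6
Next fire of job_A after T=135: (135//6+1)*6 = 138

Answer: interval=6 next_fire=138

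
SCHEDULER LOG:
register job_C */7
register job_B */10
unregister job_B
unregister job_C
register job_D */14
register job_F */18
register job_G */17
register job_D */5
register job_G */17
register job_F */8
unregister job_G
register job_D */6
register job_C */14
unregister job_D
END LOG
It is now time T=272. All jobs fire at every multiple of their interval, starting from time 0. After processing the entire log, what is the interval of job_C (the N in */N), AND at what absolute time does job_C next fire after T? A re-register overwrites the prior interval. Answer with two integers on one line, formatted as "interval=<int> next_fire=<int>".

Answer: interval=14 next_fire=280

Derivation:
Op 1: register job_C */7 -> active={job_C:*/7}
Op 2: register job_B */10 -> active={job_B:*/10, job_C:*/7}
Op 3: unregister job_B -> active={job_C:*/7}
Op 4: unregister job_C -> active={}
Op 5: register job_D */14 -> active={job_D:*/14}
Op 6: register job_F */18 -> active={job_D:*/14, job_F:*/18}
Op 7: register job_G */17 -> active={job_D:*/14, job_F:*/18, job_G:*/17}
Op 8: register job_D */5 -> active={job_D:*/5, job_F:*/18, job_G:*/17}
Op 9: register job_G */17 -> active={job_D:*/5, job_F:*/18, job_G:*/17}
Op 10: register job_F */8 -> active={job_D:*/5, job_F:*/8, job_G:*/17}
Op 11: unregister job_G -> active={job_D:*/5, job_F:*/8}
Op 12: register job_D */6 -> active={job_D:*/6, job_F:*/8}
Op 13: register job_C */14 -> active={job_C:*/14, job_D:*/6, job_F:*/8}
Op 14: unregister job_D -> active={job_C:*/14, job_F:*/8}
Final interval of job_C = 14
Next fire of job_C after T=272: (272//14+1)*14 = 280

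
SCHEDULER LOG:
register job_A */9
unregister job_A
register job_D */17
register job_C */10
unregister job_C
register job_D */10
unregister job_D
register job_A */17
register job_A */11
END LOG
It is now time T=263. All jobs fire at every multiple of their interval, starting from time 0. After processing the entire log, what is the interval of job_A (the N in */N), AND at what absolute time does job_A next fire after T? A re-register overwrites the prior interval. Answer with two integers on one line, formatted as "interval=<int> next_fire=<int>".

Op 1: register job_A */9 -> active={job_A:*/9}
Op 2: unregister job_A -> active={}
Op 3: register job_D */17 -> active={job_D:*/17}
Op 4: register job_C */10 -> active={job_C:*/10, job_D:*/17}
Op 5: unregister job_C -> active={job_D:*/17}
Op 6: register job_D */10 -> active={job_D:*/10}
Op 7: unregister job_D -> active={}
Op 8: register job_A */17 -> active={job_A:*/17}
Op 9: register job_A */11 -> active={job_A:*/11}
Final interval of job_A = 11
Next fire of job_A after T=263: (263//11+1)*11 = 264

Answer: interval=11 next_fire=264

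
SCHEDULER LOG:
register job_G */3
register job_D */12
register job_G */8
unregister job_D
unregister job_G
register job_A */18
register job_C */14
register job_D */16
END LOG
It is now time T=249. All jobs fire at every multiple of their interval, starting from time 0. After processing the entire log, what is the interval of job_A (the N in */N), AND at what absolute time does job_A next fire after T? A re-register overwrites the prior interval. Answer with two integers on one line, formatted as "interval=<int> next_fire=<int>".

Answer: interval=18 next_fire=252

Derivation:
Op 1: register job_G */3 -> active={job_G:*/3}
Op 2: register job_D */12 -> active={job_D:*/12, job_G:*/3}
Op 3: register job_G */8 -> active={job_D:*/12, job_G:*/8}
Op 4: unregister job_D -> active={job_G:*/8}
Op 5: unregister job_G -> active={}
Op 6: register job_A */18 -> active={job_A:*/18}
Op 7: register job_C */14 -> active={job_A:*/18, job_C:*/14}
Op 8: register job_D */16 -> active={job_A:*/18, job_C:*/14, job_D:*/16}
Final interval of job_A = 18
Next fire of job_A after T=249: (249//18+1)*18 = 252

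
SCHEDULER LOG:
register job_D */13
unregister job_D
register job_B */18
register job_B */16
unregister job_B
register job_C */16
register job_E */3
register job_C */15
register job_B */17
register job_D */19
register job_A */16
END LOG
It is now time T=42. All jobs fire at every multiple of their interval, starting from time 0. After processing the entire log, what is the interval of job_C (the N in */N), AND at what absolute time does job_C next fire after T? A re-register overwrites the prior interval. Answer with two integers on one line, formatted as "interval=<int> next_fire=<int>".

Op 1: register job_D */13 -> active={job_D:*/13}
Op 2: unregister job_D -> active={}
Op 3: register job_B */18 -> active={job_B:*/18}
Op 4: register job_B */16 -> active={job_B:*/16}
Op 5: unregister job_B -> active={}
Op 6: register job_C */16 -> active={job_C:*/16}
Op 7: register job_E */3 -> active={job_C:*/16, job_E:*/3}
Op 8: register job_C */15 -> active={job_C:*/15, job_E:*/3}
Op 9: register job_B */17 -> active={job_B:*/17, job_C:*/15, job_E:*/3}
Op 10: register job_D */19 -> active={job_B:*/17, job_C:*/15, job_D:*/19, job_E:*/3}
Op 11: register job_A */16 -> active={job_A:*/16, job_B:*/17, job_C:*/15, job_D:*/19, job_E:*/3}
Final interval of job_C = 15
Next fire of job_C after T=42: (42//15+1)*15 = 45

Answer: interval=15 next_fire=45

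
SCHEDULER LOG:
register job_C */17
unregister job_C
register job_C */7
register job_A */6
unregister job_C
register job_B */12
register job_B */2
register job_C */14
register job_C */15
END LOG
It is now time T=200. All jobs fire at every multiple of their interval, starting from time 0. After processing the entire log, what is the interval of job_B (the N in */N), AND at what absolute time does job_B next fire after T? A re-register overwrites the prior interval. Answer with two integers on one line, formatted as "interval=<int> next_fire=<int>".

Answer: interval=2 next_fire=202

Derivation:
Op 1: register job_C */17 -> active={job_C:*/17}
Op 2: unregister job_C -> active={}
Op 3: register job_C */7 -> active={job_C:*/7}
Op 4: register job_A */6 -> active={job_A:*/6, job_C:*/7}
Op 5: unregister job_C -> active={job_A:*/6}
Op 6: register job_B */12 -> active={job_A:*/6, job_B:*/12}
Op 7: register job_B */2 -> active={job_A:*/6, job_B:*/2}
Op 8: register job_C */14 -> active={job_A:*/6, job_B:*/2, job_C:*/14}
Op 9: register job_C */15 -> active={job_A:*/6, job_B:*/2, job_C:*/15}
Final interval of job_B = 2
Next fire of job_B after T=200: (200//2+1)*2 = 202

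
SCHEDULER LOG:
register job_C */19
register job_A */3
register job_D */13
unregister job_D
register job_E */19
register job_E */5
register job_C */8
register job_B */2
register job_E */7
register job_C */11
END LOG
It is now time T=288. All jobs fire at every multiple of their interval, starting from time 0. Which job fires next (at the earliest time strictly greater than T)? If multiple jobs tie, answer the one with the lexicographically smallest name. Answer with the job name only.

Answer: job_B

Derivation:
Op 1: register job_C */19 -> active={job_C:*/19}
Op 2: register job_A */3 -> active={job_A:*/3, job_C:*/19}
Op 3: register job_D */13 -> active={job_A:*/3, job_C:*/19, job_D:*/13}
Op 4: unregister job_D -> active={job_A:*/3, job_C:*/19}
Op 5: register job_E */19 -> active={job_A:*/3, job_C:*/19, job_E:*/19}
Op 6: register job_E */5 -> active={job_A:*/3, job_C:*/19, job_E:*/5}
Op 7: register job_C */8 -> active={job_A:*/3, job_C:*/8, job_E:*/5}
Op 8: register job_B */2 -> active={job_A:*/3, job_B:*/2, job_C:*/8, job_E:*/5}
Op 9: register job_E */7 -> active={job_A:*/3, job_B:*/2, job_C:*/8, job_E:*/7}
Op 10: register job_C */11 -> active={job_A:*/3, job_B:*/2, job_C:*/11, job_E:*/7}
  job_A: interval 3, next fire after T=288 is 291
  job_B: interval 2, next fire after T=288 is 290
  job_C: interval 11, next fire after T=288 is 297
  job_E: interval 7, next fire after T=288 is 294
Earliest = 290, winner (lex tiebreak) = job_B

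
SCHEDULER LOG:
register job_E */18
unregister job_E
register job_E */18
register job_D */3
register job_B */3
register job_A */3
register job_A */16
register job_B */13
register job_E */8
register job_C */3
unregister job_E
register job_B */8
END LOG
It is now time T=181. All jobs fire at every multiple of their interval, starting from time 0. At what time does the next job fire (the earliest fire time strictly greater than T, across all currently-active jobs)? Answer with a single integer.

Answer: 183

Derivation:
Op 1: register job_E */18 -> active={job_E:*/18}
Op 2: unregister job_E -> active={}
Op 3: register job_E */18 -> active={job_E:*/18}
Op 4: register job_D */3 -> active={job_D:*/3, job_E:*/18}
Op 5: register job_B */3 -> active={job_B:*/3, job_D:*/3, job_E:*/18}
Op 6: register job_A */3 -> active={job_A:*/3, job_B:*/3, job_D:*/3, job_E:*/18}
Op 7: register job_A */16 -> active={job_A:*/16, job_B:*/3, job_D:*/3, job_E:*/18}
Op 8: register job_B */13 -> active={job_A:*/16, job_B:*/13, job_D:*/3, job_E:*/18}
Op 9: register job_E */8 -> active={job_A:*/16, job_B:*/13, job_D:*/3, job_E:*/8}
Op 10: register job_C */3 -> active={job_A:*/16, job_B:*/13, job_C:*/3, job_D:*/3, job_E:*/8}
Op 11: unregister job_E -> active={job_A:*/16, job_B:*/13, job_C:*/3, job_D:*/3}
Op 12: register job_B */8 -> active={job_A:*/16, job_B:*/8, job_C:*/3, job_D:*/3}
  job_A: interval 16, next fire after T=181 is 192
  job_B: interval 8, next fire after T=181 is 184
  job_C: interval 3, next fire after T=181 is 183
  job_D: interval 3, next fire after T=181 is 183
Earliest fire time = 183 (job job_C)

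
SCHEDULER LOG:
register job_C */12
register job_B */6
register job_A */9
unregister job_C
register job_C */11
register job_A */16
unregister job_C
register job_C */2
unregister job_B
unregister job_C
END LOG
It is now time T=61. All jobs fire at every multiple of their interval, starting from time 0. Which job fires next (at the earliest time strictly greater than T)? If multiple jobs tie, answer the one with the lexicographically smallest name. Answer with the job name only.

Op 1: register job_C */12 -> active={job_C:*/12}
Op 2: register job_B */6 -> active={job_B:*/6, job_C:*/12}
Op 3: register job_A */9 -> active={job_A:*/9, job_B:*/6, job_C:*/12}
Op 4: unregister job_C -> active={job_A:*/9, job_B:*/6}
Op 5: register job_C */11 -> active={job_A:*/9, job_B:*/6, job_C:*/11}
Op 6: register job_A */16 -> active={job_A:*/16, job_B:*/6, job_C:*/11}
Op 7: unregister job_C -> active={job_A:*/16, job_B:*/6}
Op 8: register job_C */2 -> active={job_A:*/16, job_B:*/6, job_C:*/2}
Op 9: unregister job_B -> active={job_A:*/16, job_C:*/2}
Op 10: unregister job_C -> active={job_A:*/16}
  job_A: interval 16, next fire after T=61 is 64
Earliest = 64, winner (lex tiebreak) = job_A

Answer: job_A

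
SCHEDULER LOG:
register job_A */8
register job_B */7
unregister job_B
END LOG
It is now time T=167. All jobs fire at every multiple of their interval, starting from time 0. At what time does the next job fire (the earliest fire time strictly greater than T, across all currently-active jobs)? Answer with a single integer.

Op 1: register job_A */8 -> active={job_A:*/8}
Op 2: register job_B */7 -> active={job_A:*/8, job_B:*/7}
Op 3: unregister job_B -> active={job_A:*/8}
  job_A: interval 8, next fire after T=167 is 168
Earliest fire time = 168 (job job_A)

Answer: 168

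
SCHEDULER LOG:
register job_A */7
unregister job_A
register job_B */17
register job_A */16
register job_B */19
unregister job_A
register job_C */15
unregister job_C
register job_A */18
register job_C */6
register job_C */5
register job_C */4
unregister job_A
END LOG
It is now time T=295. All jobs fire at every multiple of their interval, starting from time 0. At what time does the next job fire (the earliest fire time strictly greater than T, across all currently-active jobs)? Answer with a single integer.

Op 1: register job_A */7 -> active={job_A:*/7}
Op 2: unregister job_A -> active={}
Op 3: register job_B */17 -> active={job_B:*/17}
Op 4: register job_A */16 -> active={job_A:*/16, job_B:*/17}
Op 5: register job_B */19 -> active={job_A:*/16, job_B:*/19}
Op 6: unregister job_A -> active={job_B:*/19}
Op 7: register job_C */15 -> active={job_B:*/19, job_C:*/15}
Op 8: unregister job_C -> active={job_B:*/19}
Op 9: register job_A */18 -> active={job_A:*/18, job_B:*/19}
Op 10: register job_C */6 -> active={job_A:*/18, job_B:*/19, job_C:*/6}
Op 11: register job_C */5 -> active={job_A:*/18, job_B:*/19, job_C:*/5}
Op 12: register job_C */4 -> active={job_A:*/18, job_B:*/19, job_C:*/4}
Op 13: unregister job_A -> active={job_B:*/19, job_C:*/4}
  job_B: interval 19, next fire after T=295 is 304
  job_C: interval 4, next fire after T=295 is 296
Earliest fire time = 296 (job job_C)

Answer: 296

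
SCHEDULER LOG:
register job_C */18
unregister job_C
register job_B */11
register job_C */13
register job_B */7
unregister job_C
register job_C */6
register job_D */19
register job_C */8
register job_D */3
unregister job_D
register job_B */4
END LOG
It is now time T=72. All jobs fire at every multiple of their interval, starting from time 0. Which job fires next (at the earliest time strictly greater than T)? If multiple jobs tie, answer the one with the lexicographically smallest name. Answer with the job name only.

Op 1: register job_C */18 -> active={job_C:*/18}
Op 2: unregister job_C -> active={}
Op 3: register job_B */11 -> active={job_B:*/11}
Op 4: register job_C */13 -> active={job_B:*/11, job_C:*/13}
Op 5: register job_B */7 -> active={job_B:*/7, job_C:*/13}
Op 6: unregister job_C -> active={job_B:*/7}
Op 7: register job_C */6 -> active={job_B:*/7, job_C:*/6}
Op 8: register job_D */19 -> active={job_B:*/7, job_C:*/6, job_D:*/19}
Op 9: register job_C */8 -> active={job_B:*/7, job_C:*/8, job_D:*/19}
Op 10: register job_D */3 -> active={job_B:*/7, job_C:*/8, job_D:*/3}
Op 11: unregister job_D -> active={job_B:*/7, job_C:*/8}
Op 12: register job_B */4 -> active={job_B:*/4, job_C:*/8}
  job_B: interval 4, next fire after T=72 is 76
  job_C: interval 8, next fire after T=72 is 80
Earliest = 76, winner (lex tiebreak) = job_B

Answer: job_B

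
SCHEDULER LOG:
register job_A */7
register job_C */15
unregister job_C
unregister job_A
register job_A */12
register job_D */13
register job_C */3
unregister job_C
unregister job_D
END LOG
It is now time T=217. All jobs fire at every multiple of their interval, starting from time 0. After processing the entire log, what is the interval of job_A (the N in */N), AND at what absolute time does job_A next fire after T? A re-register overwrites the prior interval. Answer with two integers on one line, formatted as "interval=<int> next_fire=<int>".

Answer: interval=12 next_fire=228

Derivation:
Op 1: register job_A */7 -> active={job_A:*/7}
Op 2: register job_C */15 -> active={job_A:*/7, job_C:*/15}
Op 3: unregister job_C -> active={job_A:*/7}
Op 4: unregister job_A -> active={}
Op 5: register job_A */12 -> active={job_A:*/12}
Op 6: register job_D */13 -> active={job_A:*/12, job_D:*/13}
Op 7: register job_C */3 -> active={job_A:*/12, job_C:*/3, job_D:*/13}
Op 8: unregister job_C -> active={job_A:*/12, job_D:*/13}
Op 9: unregister job_D -> active={job_A:*/12}
Final interval of job_A = 12
Next fire of job_A after T=217: (217//12+1)*12 = 228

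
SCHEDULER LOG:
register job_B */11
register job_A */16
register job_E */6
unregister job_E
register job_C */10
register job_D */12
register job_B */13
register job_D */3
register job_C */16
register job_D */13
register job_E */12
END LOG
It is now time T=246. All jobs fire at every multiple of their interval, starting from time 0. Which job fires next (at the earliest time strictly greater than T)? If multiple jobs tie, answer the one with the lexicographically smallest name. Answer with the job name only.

Op 1: register job_B */11 -> active={job_B:*/11}
Op 2: register job_A */16 -> active={job_A:*/16, job_B:*/11}
Op 3: register job_E */6 -> active={job_A:*/16, job_B:*/11, job_E:*/6}
Op 4: unregister job_E -> active={job_A:*/16, job_B:*/11}
Op 5: register job_C */10 -> active={job_A:*/16, job_B:*/11, job_C:*/10}
Op 6: register job_D */12 -> active={job_A:*/16, job_B:*/11, job_C:*/10, job_D:*/12}
Op 7: register job_B */13 -> active={job_A:*/16, job_B:*/13, job_C:*/10, job_D:*/12}
Op 8: register job_D */3 -> active={job_A:*/16, job_B:*/13, job_C:*/10, job_D:*/3}
Op 9: register job_C */16 -> active={job_A:*/16, job_B:*/13, job_C:*/16, job_D:*/3}
Op 10: register job_D */13 -> active={job_A:*/16, job_B:*/13, job_C:*/16, job_D:*/13}
Op 11: register job_E */12 -> active={job_A:*/16, job_B:*/13, job_C:*/16, job_D:*/13, job_E:*/12}
  job_A: interval 16, next fire after T=246 is 256
  job_B: interval 13, next fire after T=246 is 247
  job_C: interval 16, next fire after T=246 is 256
  job_D: interval 13, next fire after T=246 is 247
  job_E: interval 12, next fire after T=246 is 252
Earliest = 247, winner (lex tiebreak) = job_B

Answer: job_B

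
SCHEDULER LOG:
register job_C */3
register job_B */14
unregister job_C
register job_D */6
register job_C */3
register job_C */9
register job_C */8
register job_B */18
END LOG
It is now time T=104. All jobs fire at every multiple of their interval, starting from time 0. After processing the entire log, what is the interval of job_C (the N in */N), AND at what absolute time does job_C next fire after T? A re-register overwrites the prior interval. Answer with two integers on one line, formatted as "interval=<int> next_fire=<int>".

Answer: interval=8 next_fire=112

Derivation:
Op 1: register job_C */3 -> active={job_C:*/3}
Op 2: register job_B */14 -> active={job_B:*/14, job_C:*/3}
Op 3: unregister job_C -> active={job_B:*/14}
Op 4: register job_D */6 -> active={job_B:*/14, job_D:*/6}
Op 5: register job_C */3 -> active={job_B:*/14, job_C:*/3, job_D:*/6}
Op 6: register job_C */9 -> active={job_B:*/14, job_C:*/9, job_D:*/6}
Op 7: register job_C */8 -> active={job_B:*/14, job_C:*/8, job_D:*/6}
Op 8: register job_B */18 -> active={job_B:*/18, job_C:*/8, job_D:*/6}
Final interval of job_C = 8
Next fire of job_C after T=104: (104//8+1)*8 = 112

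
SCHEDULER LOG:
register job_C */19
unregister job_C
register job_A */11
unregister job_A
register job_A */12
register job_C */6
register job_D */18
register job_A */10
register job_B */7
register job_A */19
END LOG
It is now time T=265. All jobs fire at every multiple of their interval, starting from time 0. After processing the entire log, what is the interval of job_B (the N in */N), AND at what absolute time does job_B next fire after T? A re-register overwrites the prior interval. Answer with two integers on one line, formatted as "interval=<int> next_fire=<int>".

Op 1: register job_C */19 -> active={job_C:*/19}
Op 2: unregister job_C -> active={}
Op 3: register job_A */11 -> active={job_A:*/11}
Op 4: unregister job_A -> active={}
Op 5: register job_A */12 -> active={job_A:*/12}
Op 6: register job_C */6 -> active={job_A:*/12, job_C:*/6}
Op 7: register job_D */18 -> active={job_A:*/12, job_C:*/6, job_D:*/18}
Op 8: register job_A */10 -> active={job_A:*/10, job_C:*/6, job_D:*/18}
Op 9: register job_B */7 -> active={job_A:*/10, job_B:*/7, job_C:*/6, job_D:*/18}
Op 10: register job_A */19 -> active={job_A:*/19, job_B:*/7, job_C:*/6, job_D:*/18}
Final interval of job_B = 7
Next fire of job_B after T=265: (265//7+1)*7 = 266

Answer: interval=7 next_fire=266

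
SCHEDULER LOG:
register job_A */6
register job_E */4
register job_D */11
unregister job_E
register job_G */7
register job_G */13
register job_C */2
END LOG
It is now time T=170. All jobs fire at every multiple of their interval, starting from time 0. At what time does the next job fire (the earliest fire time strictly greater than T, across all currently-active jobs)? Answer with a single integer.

Answer: 172

Derivation:
Op 1: register job_A */6 -> active={job_A:*/6}
Op 2: register job_E */4 -> active={job_A:*/6, job_E:*/4}
Op 3: register job_D */11 -> active={job_A:*/6, job_D:*/11, job_E:*/4}
Op 4: unregister job_E -> active={job_A:*/6, job_D:*/11}
Op 5: register job_G */7 -> active={job_A:*/6, job_D:*/11, job_G:*/7}
Op 6: register job_G */13 -> active={job_A:*/6, job_D:*/11, job_G:*/13}
Op 7: register job_C */2 -> active={job_A:*/6, job_C:*/2, job_D:*/11, job_G:*/13}
  job_A: interval 6, next fire after T=170 is 174
  job_C: interval 2, next fire after T=170 is 172
  job_D: interval 11, next fire after T=170 is 176
  job_G: interval 13, next fire after T=170 is 182
Earliest fire time = 172 (job job_C)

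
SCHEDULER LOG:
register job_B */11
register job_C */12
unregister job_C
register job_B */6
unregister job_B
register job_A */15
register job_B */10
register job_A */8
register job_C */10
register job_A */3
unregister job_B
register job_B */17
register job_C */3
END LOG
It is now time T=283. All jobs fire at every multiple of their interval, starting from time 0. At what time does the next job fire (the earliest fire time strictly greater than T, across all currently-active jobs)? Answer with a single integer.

Op 1: register job_B */11 -> active={job_B:*/11}
Op 2: register job_C */12 -> active={job_B:*/11, job_C:*/12}
Op 3: unregister job_C -> active={job_B:*/11}
Op 4: register job_B */6 -> active={job_B:*/6}
Op 5: unregister job_B -> active={}
Op 6: register job_A */15 -> active={job_A:*/15}
Op 7: register job_B */10 -> active={job_A:*/15, job_B:*/10}
Op 8: register job_A */8 -> active={job_A:*/8, job_B:*/10}
Op 9: register job_C */10 -> active={job_A:*/8, job_B:*/10, job_C:*/10}
Op 10: register job_A */3 -> active={job_A:*/3, job_B:*/10, job_C:*/10}
Op 11: unregister job_B -> active={job_A:*/3, job_C:*/10}
Op 12: register job_B */17 -> active={job_A:*/3, job_B:*/17, job_C:*/10}
Op 13: register job_C */3 -> active={job_A:*/3, job_B:*/17, job_C:*/3}
  job_A: interval 3, next fire after T=283 is 285
  job_B: interval 17, next fire after T=283 is 289
  job_C: interval 3, next fire after T=283 is 285
Earliest fire time = 285 (job job_A)

Answer: 285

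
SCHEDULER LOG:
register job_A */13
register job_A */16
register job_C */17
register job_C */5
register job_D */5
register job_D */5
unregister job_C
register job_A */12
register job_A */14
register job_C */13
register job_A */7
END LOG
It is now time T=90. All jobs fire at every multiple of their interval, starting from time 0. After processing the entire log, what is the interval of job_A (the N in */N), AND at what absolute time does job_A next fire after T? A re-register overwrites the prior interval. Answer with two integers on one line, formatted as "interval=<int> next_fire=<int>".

Answer: interval=7 next_fire=91

Derivation:
Op 1: register job_A */13 -> active={job_A:*/13}
Op 2: register job_A */16 -> active={job_A:*/16}
Op 3: register job_C */17 -> active={job_A:*/16, job_C:*/17}
Op 4: register job_C */5 -> active={job_A:*/16, job_C:*/5}
Op 5: register job_D */5 -> active={job_A:*/16, job_C:*/5, job_D:*/5}
Op 6: register job_D */5 -> active={job_A:*/16, job_C:*/5, job_D:*/5}
Op 7: unregister job_C -> active={job_A:*/16, job_D:*/5}
Op 8: register job_A */12 -> active={job_A:*/12, job_D:*/5}
Op 9: register job_A */14 -> active={job_A:*/14, job_D:*/5}
Op 10: register job_C */13 -> active={job_A:*/14, job_C:*/13, job_D:*/5}
Op 11: register job_A */7 -> active={job_A:*/7, job_C:*/13, job_D:*/5}
Final interval of job_A = 7
Next fire of job_A after T=90: (90//7+1)*7 = 91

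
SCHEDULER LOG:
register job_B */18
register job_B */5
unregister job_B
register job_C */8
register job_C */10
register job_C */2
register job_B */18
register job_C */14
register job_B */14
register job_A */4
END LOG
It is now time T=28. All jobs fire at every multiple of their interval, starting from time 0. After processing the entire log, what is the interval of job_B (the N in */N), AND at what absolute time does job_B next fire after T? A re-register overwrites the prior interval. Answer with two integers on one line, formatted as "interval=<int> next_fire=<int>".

Op 1: register job_B */18 -> active={job_B:*/18}
Op 2: register job_B */5 -> active={job_B:*/5}
Op 3: unregister job_B -> active={}
Op 4: register job_C */8 -> active={job_C:*/8}
Op 5: register job_C */10 -> active={job_C:*/10}
Op 6: register job_C */2 -> active={job_C:*/2}
Op 7: register job_B */18 -> active={job_B:*/18, job_C:*/2}
Op 8: register job_C */14 -> active={job_B:*/18, job_C:*/14}
Op 9: register job_B */14 -> active={job_B:*/14, job_C:*/14}
Op 10: register job_A */4 -> active={job_A:*/4, job_B:*/14, job_C:*/14}
Final interval of job_B = 14
Next fire of job_B after T=28: (28//14+1)*14 = 42

Answer: interval=14 next_fire=42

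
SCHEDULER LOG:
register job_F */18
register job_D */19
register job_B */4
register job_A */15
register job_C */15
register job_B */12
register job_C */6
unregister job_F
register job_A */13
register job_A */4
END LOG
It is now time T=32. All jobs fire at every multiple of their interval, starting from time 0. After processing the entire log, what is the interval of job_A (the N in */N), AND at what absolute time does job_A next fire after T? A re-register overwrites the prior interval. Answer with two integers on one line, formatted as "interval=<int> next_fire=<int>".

Answer: interval=4 next_fire=36

Derivation:
Op 1: register job_F */18 -> active={job_F:*/18}
Op 2: register job_D */19 -> active={job_D:*/19, job_F:*/18}
Op 3: register job_B */4 -> active={job_B:*/4, job_D:*/19, job_F:*/18}
Op 4: register job_A */15 -> active={job_A:*/15, job_B:*/4, job_D:*/19, job_F:*/18}
Op 5: register job_C */15 -> active={job_A:*/15, job_B:*/4, job_C:*/15, job_D:*/19, job_F:*/18}
Op 6: register job_B */12 -> active={job_A:*/15, job_B:*/12, job_C:*/15, job_D:*/19, job_F:*/18}
Op 7: register job_C */6 -> active={job_A:*/15, job_B:*/12, job_C:*/6, job_D:*/19, job_F:*/18}
Op 8: unregister job_F -> active={job_A:*/15, job_B:*/12, job_C:*/6, job_D:*/19}
Op 9: register job_A */13 -> active={job_A:*/13, job_B:*/12, job_C:*/6, job_D:*/19}
Op 10: register job_A */4 -> active={job_A:*/4, job_B:*/12, job_C:*/6, job_D:*/19}
Final interval of job_A = 4
Next fire of job_A after T=32: (32//4+1)*4 = 36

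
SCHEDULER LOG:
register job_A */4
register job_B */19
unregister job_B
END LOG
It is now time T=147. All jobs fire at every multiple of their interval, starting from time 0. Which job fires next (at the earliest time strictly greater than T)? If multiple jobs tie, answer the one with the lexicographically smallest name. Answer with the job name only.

Op 1: register job_A */4 -> active={job_A:*/4}
Op 2: register job_B */19 -> active={job_A:*/4, job_B:*/19}
Op 3: unregister job_B -> active={job_A:*/4}
  job_A: interval 4, next fire after T=147 is 148
Earliest = 148, winner (lex tiebreak) = job_A

Answer: job_A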